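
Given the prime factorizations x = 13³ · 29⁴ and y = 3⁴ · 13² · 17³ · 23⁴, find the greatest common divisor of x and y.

169

min exponent per shared prime: 13² = 169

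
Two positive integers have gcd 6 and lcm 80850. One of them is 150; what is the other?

3234

Using ab = gcd(a,b)·lcm(a,b) = 6·80850 = 485100, we get b = 485100/150 = 3234.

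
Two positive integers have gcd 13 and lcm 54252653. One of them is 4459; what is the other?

m·n = gcd·lcm = 13·54252653 = 705284489, so n = 705284489/4459 = 158171.

158171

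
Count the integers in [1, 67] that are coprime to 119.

119 = 7·17. Inclusion–exclusion on these primes:
67 − ⌊67/7⌋ − ⌊67/17⌋ + ⌊67/119⌋ = 55

55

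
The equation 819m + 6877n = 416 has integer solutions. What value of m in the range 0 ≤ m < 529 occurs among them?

gcd(819, 6877) = 13 (Euclid: 6877 = 8·819 + 325; 819 = 2·325 + 169; 325 = 1·169 + 156; 169 = 1·156 + 13; 156 = 12·13 + 0), and 13 | 416.
Extended Euclid: 819·(42) + 6877·(-5) = 13. Scale by 32: m₀ = 1344.
General solution m = m₀ + 529t; reducing mod 529 gives m = 286 (and n = -34).

286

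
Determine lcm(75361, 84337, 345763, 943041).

7729745892297

75361 = 11 · 13 · 17 · 31; 84337 = 11² · 17 · 41; 345763 = 11 · 17 · 43²; 943041 = 3 · 11 · 17 · 41²
lcm takes max exponent of each prime: 3 · 11² · 13 · 17 · 31 · 41² · 43² = 7729745892297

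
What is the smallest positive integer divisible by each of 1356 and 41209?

1356 = 2² · 3 · 113; 41209 = 7² · 29²
max exponents: 2² · 3 · 7² · 29² · 113 = 55879404

55879404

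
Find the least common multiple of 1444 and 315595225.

1262380900

1444 = 2² · 19²; 315595225 = 5² · 11² · 17² · 19²
max exponents: 2² · 5² · 11² · 17² · 19² = 1262380900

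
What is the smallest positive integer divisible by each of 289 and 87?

25143

gcd first: 289 = 3·87 + 28; 87 = 3·28 + 3; 28 = 9·3 + 1; 3 = 3·1 + 0 → gcd = 1
lcm = 289·87/gcd = 25143/1 = 25143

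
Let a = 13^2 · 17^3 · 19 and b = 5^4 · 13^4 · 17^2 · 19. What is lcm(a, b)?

max exponent per prime: 5^4 · 13^4 · 17^3 · 19 = 1666302291875

1666302291875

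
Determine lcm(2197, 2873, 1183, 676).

2197 = 13³; 2873 = 13² · 17; 1183 = 7 · 13²; 676 = 2² · 13²
lcm takes max exponent of each prime: 2² · 7 · 13³ · 17 = 1045772

1045772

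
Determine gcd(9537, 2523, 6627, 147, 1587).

3

gcd(9537, 2523): 9537 = 3·2523 + 1968; 2523 = 1·1968 + 555; 1968 = 3·555 + 303; 555 = 1·303 + 252; 303 = 1·252 + 51; 252 = 4·51 + 48; 51 = 1·48 + 3; 48 = 16·3 + 0 → 3
gcd(3, 6627): 6627 = 2209·3 + 0 → 3
gcd(3, 147): 147 = 49·3 + 0 → 3
gcd(3, 1587): 1587 = 529·3 + 0 → 3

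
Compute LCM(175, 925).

175 = 5² · 7; 925 = 5² · 37
max exponents: 5² · 7 · 37 = 6475

6475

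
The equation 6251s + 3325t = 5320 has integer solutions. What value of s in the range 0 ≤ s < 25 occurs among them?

20

Euclid: 6251 = 1·3325 + 2926; 3325 = 1·2926 + 399; 2926 = 7·399 + 133; 399 = 3·133 + 0 → gcd = 133; 5320 = 133·40.
Back-substitution yields 6251·(8) + 3325·(-15) = 133, so one solution is s = 8·40 = 320, t = -15·40 = -600.
Solutions in s differ by 3325/133 = 25; the one in [0, 25) is 320 mod 25 = 20.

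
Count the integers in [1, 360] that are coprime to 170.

135

Prime factors of 170: 2, 5, 17. Count integers ≤ 360 divisible by none of them.
By inclusion–exclusion: 360 − ⌊360/2⌋ − ⌊360/5⌋ − ⌊360/17⌋ + ⌊360/10⌋ + ⌊360/34⌋ + ⌊360/85⌋ − ⌊360/170⌋ = 135.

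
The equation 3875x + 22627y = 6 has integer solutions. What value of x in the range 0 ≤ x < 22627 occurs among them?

gcd(3875, 22627) = 1 (Euclid: 22627 = 5·3875 + 3252; 3875 = 1·3252 + 623; 3252 = 5·623 + 137; 623 = 4·137 + 75; 137 = 1·75 + 62; 75 = 1·62 + 13; 62 = 4·13 + 10; 13 = 1·10 + 3; 10 = 3·3 + 1; 3 = 3·1 + 0), and 1 | 6.
Extended Euclid: 3875·(-6937) + 22627·(1188) = 1. Scale by 6: x₀ = -41622.
General solution x = x₀ + 22627t; reducing mod 22627 gives x = 3632 (and y = -622).

3632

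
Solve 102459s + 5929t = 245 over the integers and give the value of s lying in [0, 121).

Euclid: 102459 = 17·5929 + 1666; 5929 = 3·1666 + 931; 1666 = 1·931 + 735; 931 = 1·735 + 196; 735 = 3·196 + 147; 196 = 1·147 + 49; 147 = 3·49 + 0 → gcd = 49; 245 = 49·5.
Back-substitution yields 102459·(-32) + 5929·(553) = 49, so one solution is s = -32·5 = -160, t = 553·5 = 2765.
Solutions in s differ by 5929/49 = 121; the one in [0, 121) is -160 mod 121 = 82.

82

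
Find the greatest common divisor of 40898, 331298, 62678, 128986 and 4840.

gcd(40898, 331298): 331298 = 8·40898 + 4114; 40898 = 9·4114 + 3872; 4114 = 1·3872 + 242; 3872 = 16·242 + 0 → 242
gcd(242, 62678): 62678 = 259·242 + 0 → 242
gcd(242, 128986): 128986 = 533·242 + 0 → 242
gcd(242, 4840): 4840 = 20·242 + 0 → 242

242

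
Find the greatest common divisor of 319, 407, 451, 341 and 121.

gcd(319, 407): 407 = 1·319 + 88; 319 = 3·88 + 55; 88 = 1·55 + 33; 55 = 1·33 + 22; 33 = 1·22 + 11; 22 = 2·11 + 0 → 11
gcd(11, 451): 451 = 41·11 + 0 → 11
gcd(11, 341): 341 = 31·11 + 0 → 11
gcd(11, 121): 121 = 11·11 + 0 → 11

11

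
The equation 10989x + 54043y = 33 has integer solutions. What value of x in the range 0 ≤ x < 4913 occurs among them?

2936

Euclid: 54043 = 4·10989 + 10087; 10989 = 1·10087 + 902; 10087 = 11·902 + 165; 902 = 5·165 + 77; 165 = 2·77 + 11; 77 = 7·11 + 0 → gcd = 11; 33 = 11·3.
Back-substitution yields 10989·(-659) + 54043·(134) = 11, so one solution is x = -659·3 = -1977, y = 134·3 = 402.
Solutions in x differ by 54043/11 = 4913; the one in [0, 4913) is -1977 mod 4913 = 2936.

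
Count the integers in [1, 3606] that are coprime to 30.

30 = 2·3·5. Inclusion–exclusion on these primes:
3606 − ⌊3606/2⌋ − ⌊3606/3⌋ − ⌊3606/5⌋ + ⌊3606/6⌋ + ⌊3606/10⌋ + ⌊3606/15⌋ − ⌊3606/30⌋ = 961

961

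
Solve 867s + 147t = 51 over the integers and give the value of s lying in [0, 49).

gcd(867, 147) = 3 (Euclid: 867 = 5·147 + 132; 147 = 1·132 + 15; 132 = 8·15 + 12; 15 = 1·12 + 3; 12 = 4·3 + 0), and 3 | 51.
Extended Euclid: 867·(-10) + 147·(59) = 3. Scale by 17: s₀ = -170.
General solution s = s₀ + 49k; reducing mod 49 gives s = 26 (and t = -153).

26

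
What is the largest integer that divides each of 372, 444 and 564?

gcd(372, 444): 444 = 1·372 + 72; 372 = 5·72 + 12; 72 = 6·12 + 0 → 12
gcd(12, 564): 564 = 47·12 + 0 → 12

12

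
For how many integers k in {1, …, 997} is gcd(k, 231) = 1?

518

231 = 3·7·11. Inclusion–exclusion on these primes:
997 − ⌊997/3⌋ − ⌊997/7⌋ − ⌊997/11⌋ + ⌊997/21⌋ + ⌊997/33⌋ + ⌊997/77⌋ − ⌊997/231⌋ = 518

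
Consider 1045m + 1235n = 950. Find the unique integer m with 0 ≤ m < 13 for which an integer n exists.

gcd(1045, 1235) = 95 (Euclid: 1235 = 1·1045 + 190; 1045 = 5·190 + 95; 190 = 2·95 + 0), and 95 | 950.
Extended Euclid: 1045·(6) + 1235·(-5) = 95. Scale by 10: m₀ = 60.
General solution m = m₀ + 13t; reducing mod 13 gives m = 8 (and n = -6).

8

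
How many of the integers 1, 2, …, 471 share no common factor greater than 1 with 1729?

353

1729 = 7·13·19. Inclusion–exclusion on these primes:
471 − ⌊471/7⌋ − ⌊471/13⌋ − ⌊471/19⌋ + ⌊471/91⌋ + ⌊471/133⌋ + ⌊471/247⌋ − ⌊471/1729⌋ = 353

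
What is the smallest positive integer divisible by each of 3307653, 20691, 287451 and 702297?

2763107163692271

3307653 = 3² · 19 · 23 · 29²; 20691 = 3² · 11² · 19; 287451 = 3² · 19 · 41²; 702297 = 3³ · 19 · 37²
lcm takes max exponent of each prime: 3³ · 11² · 19 · 23 · 29² · 37² · 41² = 2763107163692271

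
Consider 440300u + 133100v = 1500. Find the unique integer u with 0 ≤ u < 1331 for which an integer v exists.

gcd(440300, 133100) = 100 (Euclid: 440300 = 3·133100 + 41000; 133100 = 3·41000 + 10100; 41000 = 4·10100 + 600; 10100 = 16·600 + 500; 600 = 1·500 + 100; 500 = 5·100 + 0), and 100 | 1500.
Extended Euclid: 440300·(224) + 133100·(-741) = 100. Scale by 15: u₀ = 3360.
General solution u = u₀ + 1331t; reducing mod 1331 gives u = 698 (and v = -2309).

698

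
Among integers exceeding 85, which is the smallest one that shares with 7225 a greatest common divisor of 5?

90

7225 = 5·1445. Any k with gcd(k, 7225) = 5 is a multiple of 5, say 5s, with s coprime to 1445.
Need s > 85/5, so s ≥ 18. First s ≥ 18 with gcd(s, 1445) = 1 is s = 18. Thus k = 5·18 = 90.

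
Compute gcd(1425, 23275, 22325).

475

gcd(1425, 23275): 23275 = 16·1425 + 475; 1425 = 3·475 + 0 → 475
gcd(475, 22325): 22325 = 47·475 + 0 → 475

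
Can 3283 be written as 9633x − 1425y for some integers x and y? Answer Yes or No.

No

By Bézout, 9633x − 1425y = 3283 has integer solutions iff gcd(9633, 1425) | 3283.
Euclid: 9633 = 6·1425 + 1083; 1425 = 1·1083 + 342; 1083 = 3·342 + 57; 342 = 6·57 + 0. gcd = 57; 3283 mod 57 = 34. No.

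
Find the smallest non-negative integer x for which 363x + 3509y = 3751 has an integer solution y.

Euclid: 3509 = 9·363 + 242; 363 = 1·242 + 121; 242 = 2·121 + 0 → gcd = 121; 3751 = 121·31.
Back-substitution yields 363·(10) + 3509·(-1) = 121, so one solution is x = 10·31 = 310, y = -1·31 = -31.
Solutions in x differ by 3509/121 = 29; the one in [0, 29) is 310 mod 29 = 20.

20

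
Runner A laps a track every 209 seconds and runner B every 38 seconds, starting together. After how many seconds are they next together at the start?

209 = 11 · 19; 38 = 2 · 19
max exponents: 2 · 11 · 19 = 418

418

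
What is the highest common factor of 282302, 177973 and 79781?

6137

282302 = 2 · 17 · 19² · 23; 177973 = 17 · 19² · 29; 79781 = 13 · 17 · 19²
gcd takes min exponent of each prime: 17 · 19² = 6137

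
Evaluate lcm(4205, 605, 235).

23913835

lcm(4205, 605) = 4205·605/gcd = 2544025/5 = 508805
lcm(508805, 235) = 508805·235/gcd = 119569175/5 = 23913835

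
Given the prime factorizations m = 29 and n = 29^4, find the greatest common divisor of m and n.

min exponent per shared prime: 29 = 29

29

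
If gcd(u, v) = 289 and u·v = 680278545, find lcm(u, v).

2353905

Since gcd(u,v)·lcm(u,v) = uv, lcm = 680278545/289 = 2353905.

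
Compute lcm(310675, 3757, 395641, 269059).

5147576249725

lcm(310675, 3757) = 310675·3757/gcd = 1167205975/289 = 4038775
lcm(4038775, 395641) = 4038775·395641/gcd = 1597904979775/289 = 5529082975
lcm(5529082975, 269059) = 5529082975·269059/gcd = 1487649536170525/289 = 5147576249725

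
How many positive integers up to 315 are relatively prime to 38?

Prime factors of 38: 2, 19. Count integers ≤ 315 divisible by none of them.
By inclusion–exclusion: 315 − ⌊315/2⌋ − ⌊315/19⌋ + ⌊315/38⌋ = 150.

150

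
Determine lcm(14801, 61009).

14801 = 19² · 41; 61009 = 13² · 19²
max exponents: 13² · 19² · 41 = 2501369

2501369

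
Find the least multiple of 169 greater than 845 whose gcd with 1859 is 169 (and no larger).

Multiples of 169 above 845: 169·6, 169·7, … . Need the cofactor coprime to 1859/169 = 11.
Checking s = 6, 7, … the first with gcd(s, 11) = 1 is s = 6, giving 1014.

1014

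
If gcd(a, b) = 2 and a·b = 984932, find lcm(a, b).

Since gcd(a,b)·lcm(a,b) = ab, lcm = 984932/2 = 492466.

492466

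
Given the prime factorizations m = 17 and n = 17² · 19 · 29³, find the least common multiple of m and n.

133919999

max exponent per prime: 17² · 19 · 29³ = 133919999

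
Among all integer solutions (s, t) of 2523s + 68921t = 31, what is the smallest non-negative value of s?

34201

gcd(2523, 68921) = 1 (Euclid: 68921 = 27·2523 + 800; 2523 = 3·800 + 123; 800 = 6·123 + 62; 123 = 1·62 + 61; 62 = 1·61 + 1; 61 = 61·1 + 0), and 1 | 31.
Extended Euclid: 2523·(-1120) + 68921·(41) = 1. Scale by 31: s₀ = -34720.
General solution s = s₀ + 68921k; reducing mod 68921 gives s = 34201 (and t = -1252).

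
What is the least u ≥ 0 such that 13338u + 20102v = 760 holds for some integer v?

gcd(13338, 20102) = 38 (Euclid: 20102 = 1·13338 + 6764; 13338 = 1·6764 + 6574; 6764 = 1·6574 + 190; 6574 = 34·190 + 114; 190 = 1·114 + 76; 114 = 1·76 + 38; 76 = 2·38 + 0), and 38 | 760.
Extended Euclid: 13338·(211) + 20102·(-140) = 38. Scale by 20: u₀ = 4220.
General solution u = u₀ + 529t; reducing mod 529 gives u = 517 (and v = -343).

517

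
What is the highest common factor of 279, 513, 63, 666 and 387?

9

279 = 3² · 31; 513 = 3³ · 19; 63 = 3² · 7; 666 = 2 · 3² · 37; 387 = 3² · 43
gcd takes min exponent of each prime: 3² = 9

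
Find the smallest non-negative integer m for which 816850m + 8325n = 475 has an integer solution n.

Reduce mod 8325: 816850m ≡ 475 (mod 8325). With g = gcd(816850, 8325) = 25 dividing 475, divide through: 32674m ≡ 19 (mod 333).
Since gcd(32674, 333) = 1, m ≡ 19·(32674)⁻¹ ≡ 142 (mod 333). Smallest non-negative: 142.

142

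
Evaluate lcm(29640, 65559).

49824840

29640 = 2³ · 3 · 5 · 13 · 19; 65559 = 3 · 13 · 41²
max exponents: 2³ · 3 · 5 · 13 · 19 · 41² = 49824840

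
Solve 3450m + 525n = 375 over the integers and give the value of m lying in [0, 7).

Reduce mod 525: 3450m ≡ 375 (mod 525). With g = gcd(3450, 525) = 75 dividing 375, divide through: 46m ≡ 5 (mod 7).
Since gcd(46, 7) = 1, m ≡ 5·(46)⁻¹ ≡ 3 (mod 7). Smallest non-negative: 3.

3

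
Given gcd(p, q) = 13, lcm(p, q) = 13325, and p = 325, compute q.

p·q = gcd·lcm = 13·13325 = 173225, so q = 173225/325 = 533.

533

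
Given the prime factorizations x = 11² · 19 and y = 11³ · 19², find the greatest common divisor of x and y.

min exponent per shared prime: 11² · 19 = 2299

2299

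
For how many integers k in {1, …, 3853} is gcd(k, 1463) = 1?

Prime factors of 1463: 7, 11, 19. Count integers ≤ 3853 divisible by none of them.
By inclusion–exclusion: 3853 − ⌊3853/7⌋ − ⌊3853/11⌋ − ⌊3853/19⌋ + ⌊3853/77⌋ + ⌊3853/133⌋ + ⌊3853/209⌋ − ⌊3853/1463⌋ = 2845.

2845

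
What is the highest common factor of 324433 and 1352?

1

324433 = 41² · 193
1352 = 2³ · 13²
Common: 1 = 1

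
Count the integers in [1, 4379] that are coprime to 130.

1618

Prime factors of 130: 2, 5, 13. Count integers ≤ 4379 divisible by none of them.
By inclusion–exclusion: 4379 − ⌊4379/2⌋ − ⌊4379/5⌋ − ⌊4379/13⌋ + ⌊4379/10⌋ + ⌊4379/26⌋ + ⌊4379/65⌋ − ⌊4379/130⌋ = 1618.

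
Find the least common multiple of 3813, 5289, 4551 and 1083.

lcm(3813, 5289) = 3813·5289/gcd = 20166957/123 = 163959
lcm(163959, 4551) = 163959·4551/gcd = 746177409/123 = 6066483
lcm(6066483, 1083) = 6066483·1083/gcd = 6570001089/3 = 2190000363

2190000363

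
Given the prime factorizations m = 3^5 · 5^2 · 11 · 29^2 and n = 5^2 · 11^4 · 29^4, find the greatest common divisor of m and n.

231275

min exponent per shared prime: 5^2 · 11 · 29^2 = 231275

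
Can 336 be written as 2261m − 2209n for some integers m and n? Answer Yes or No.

Yes

By Bézout, 2261m − 2209n = 336 has integer solutions iff gcd(2261, 2209) | 336.
Euclid: 2261 = 1·2209 + 52; 2209 = 42·52 + 25; 52 = 2·25 + 2; 25 = 12·2 + 1; 2 = 2·1 + 0. gcd = 1; 336 mod 1 = 0. Yes.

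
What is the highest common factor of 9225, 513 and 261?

9

gcd(9225, 513): 9225 = 17·513 + 504; 513 = 1·504 + 9; 504 = 56·9 + 0 → 9
gcd(9, 261): 261 = 29·9 + 0 → 9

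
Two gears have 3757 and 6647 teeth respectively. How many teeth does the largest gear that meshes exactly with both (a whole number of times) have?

289

Euclid: 6647 = 1·3757 + 2890; 3757 = 1·2890 + 867; 2890 = 3·867 + 289; 867 = 3·289 + 0. Last nonzero remainder: 289.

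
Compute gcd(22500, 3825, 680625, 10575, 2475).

225

22500 = 2² · 3² · 5⁴; 3825 = 3² · 5² · 17; 680625 = 3² · 5⁴ · 11²; 10575 = 3² · 5² · 47; 2475 = 3² · 5² · 11
gcd takes min exponent of each prime: 3² · 5² = 225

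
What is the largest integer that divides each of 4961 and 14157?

121

4961 = 11² · 41
14157 = 3² · 11² · 13
Common: 11² = 121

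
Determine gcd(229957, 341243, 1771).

7

gcd(229957, 341243): 341243 = 1·229957 + 111286; 229957 = 2·111286 + 7385; 111286 = 15·7385 + 511; 7385 = 14·511 + 231; 511 = 2·231 + 49; 231 = 4·49 + 35; 49 = 1·35 + 14; 35 = 2·14 + 7; 14 = 2·7 + 0 → 7
gcd(7, 1771): 1771 = 253·7 + 0 → 7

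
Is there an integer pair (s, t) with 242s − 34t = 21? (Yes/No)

By Bézout, 242s − 34t = 21 has integer solutions iff gcd(242, 34) | 21.
Euclid: 242 = 7·34 + 4; 34 = 8·4 + 2; 4 = 2·2 + 0. gcd = 2; 21 mod 2 = 1. No.

No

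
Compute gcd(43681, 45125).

Euclid: 45125 = 1·43681 + 1444; 43681 = 30·1444 + 361; 1444 = 4·361 + 0. Last nonzero remainder: 361.

361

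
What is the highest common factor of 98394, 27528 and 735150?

6

98394 = 2 · 3 · 23² · 31; 27528 = 2³ · 3 · 31 · 37; 735150 = 2 · 3 · 5² · 13² · 29
gcd takes min exponent of each prime: 2 · 3 = 6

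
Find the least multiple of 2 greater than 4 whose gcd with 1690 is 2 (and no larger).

6

1690 = 2·845. Any m with gcd(m, 1690) = 2 is a multiple of 2, say 2s, with s coprime to 845.
Need s > 4/2, so s ≥ 3. First s ≥ 3 with gcd(s, 845) = 1 is s = 3. Thus m = 2·3 = 6.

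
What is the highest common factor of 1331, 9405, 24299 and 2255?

gcd(1331, 9405): 9405 = 7·1331 + 88; 1331 = 15·88 + 11; 88 = 8·11 + 0 → 11
gcd(11, 24299): 24299 = 2209·11 + 0 → 11
gcd(11, 2255): 2255 = 205·11 + 0 → 11

11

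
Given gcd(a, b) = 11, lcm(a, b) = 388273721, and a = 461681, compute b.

Using ab = gcd(a,b)·lcm(a,b) = 11·388273721 = 4271010931, we get b = 4271010931/461681 = 9251.

9251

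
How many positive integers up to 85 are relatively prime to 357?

Prime factors of 357: 3, 7, 17. Count integers ≤ 85 divisible by none of them.
By inclusion–exclusion: 85 − ⌊85/3⌋ − ⌊85/7⌋ − ⌊85/17⌋ + ⌊85/21⌋ + ⌊85/51⌋ + ⌊85/119⌋ − ⌊85/357⌋ = 45.

45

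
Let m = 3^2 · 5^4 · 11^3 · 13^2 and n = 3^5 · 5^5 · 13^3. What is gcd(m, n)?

min exponent per shared prime: 3^2 · 5^4 · 13^2 = 950625

950625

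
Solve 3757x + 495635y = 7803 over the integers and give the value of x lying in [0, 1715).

Reduce mod 495635: 3757x ≡ 7803 (mod 495635). With g = gcd(3757, 495635) = 289 dividing 7803, divide through: 13x ≡ 27 (mod 1715).
Since gcd(13, 1715) = 1, x ≡ 27·(13)⁻¹ ≡ 134 (mod 1715). Smallest non-negative: 134.

134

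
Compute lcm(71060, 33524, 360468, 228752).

71060 = 2² · 5 · 11 · 17 · 19; 33524 = 2² · 17² · 29; 360468 = 2² · 3² · 17 · 19 · 31; 228752 = 2⁴ · 17 · 29²
lcm takes max exponent of each prime: 2⁴ · 3² · 5 · 11 · 17² · 19 · 29² · 31 = 1133794419120

1133794419120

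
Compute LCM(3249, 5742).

2072862

3249 = 3² · 19²; 5742 = 2 · 3² · 11 · 29
max exponents: 2 · 3² · 11 · 19² · 29 = 2072862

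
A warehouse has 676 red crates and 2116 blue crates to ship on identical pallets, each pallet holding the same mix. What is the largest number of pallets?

Euclid: 2116 = 3·676 + 88; 676 = 7·88 + 60; 88 = 1·60 + 28; 60 = 2·28 + 4; 28 = 7·4 + 0. Last nonzero remainder: 4.

4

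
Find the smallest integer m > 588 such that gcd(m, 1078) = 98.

Multiples of 98 above 588: 98·7, 98·8, … . Need the cofactor coprime to 1078/98 = 11.
Checking s = 7, 8, … the first with gcd(s, 11) = 1 is s = 7, giving 686.

686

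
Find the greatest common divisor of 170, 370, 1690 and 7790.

gcd(170, 370): 370 = 2·170 + 30; 170 = 5·30 + 20; 30 = 1·20 + 10; 20 = 2·10 + 0 → 10
gcd(10, 1690): 1690 = 169·10 + 0 → 10
gcd(10, 7790): 7790 = 779·10 + 0 → 10

10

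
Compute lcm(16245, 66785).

gcd first: 66785 = 4·16245 + 1805; 16245 = 9·1805 + 0 → gcd = 1805
lcm = 16245·66785/gcd = 1084922325/1805 = 601065

601065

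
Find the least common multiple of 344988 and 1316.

gcd first: 344988 = 262·1316 + 196; 1316 = 6·196 + 140; 196 = 1·140 + 56; 140 = 2·56 + 28; 56 = 2·28 + 0 → gcd = 28
lcm = 344988·1316/gcd = 454004208/28 = 16214436

16214436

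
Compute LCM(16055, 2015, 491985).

16055 = 5 · 13² · 19; 2015 = 5 · 13 · 31; 491985 = 3² · 5 · 13 · 29²
lcm takes max exponent of each prime: 3² · 5 · 13² · 19 · 29² · 31 = 3767129145

3767129145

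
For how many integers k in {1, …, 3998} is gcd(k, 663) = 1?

2316

Prime factors of 663: 3, 13, 17. Count integers ≤ 3998 divisible by none of them.
By inclusion–exclusion: 3998 − ⌊3998/3⌋ − ⌊3998/13⌋ − ⌊3998/17⌋ + ⌊3998/39⌋ + ⌊3998/51⌋ + ⌊3998/221⌋ − ⌊3998/663⌋ = 2316.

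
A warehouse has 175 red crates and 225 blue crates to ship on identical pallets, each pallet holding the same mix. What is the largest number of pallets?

175 = 5² · 7
225 = 3² · 5²
Common: 5² = 25

25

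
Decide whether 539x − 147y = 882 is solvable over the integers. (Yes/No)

By Bézout, 539x − 147y = 882 has integer solutions iff gcd(539, 147) | 882.
Euclid: 539 = 3·147 + 98; 147 = 1·98 + 49; 98 = 2·49 + 0. gcd = 49; 882 mod 49 = 0. Yes.

Yes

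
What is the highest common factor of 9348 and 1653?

57

Euclid: 9348 = 5·1653 + 1083; 1653 = 1·1083 + 570; 1083 = 1·570 + 513; 570 = 1·513 + 57; 513 = 9·57 + 0. Last nonzero remainder: 57.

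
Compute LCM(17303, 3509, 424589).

17303 = 11³ · 13; 3509 = 11² · 29; 424589 = 11⁴ · 29
lcm takes max exponent of each prime: 11⁴ · 13 · 29 = 5519657

5519657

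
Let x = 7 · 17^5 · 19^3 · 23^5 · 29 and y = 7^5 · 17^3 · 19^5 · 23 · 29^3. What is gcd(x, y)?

157337208623

min exponent per shared prime: 7 · 17^3 · 19^3 · 23 · 29 = 157337208623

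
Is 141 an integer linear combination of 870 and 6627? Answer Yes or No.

By Bézout, 870x + 6627y = 141 has integer solutions iff gcd(870, 6627) | 141.
Euclid: 6627 = 7·870 + 537; 870 = 1·537 + 333; 537 = 1·333 + 204; 333 = 1·204 + 129; 204 = 1·129 + 75; 129 = 1·75 + 54; 75 = 1·54 + 21; 54 = 2·21 + 12; 21 = 1·12 + 9; 12 = 1·9 + 3; 9 = 3·3 + 0. gcd = 3; 141 mod 3 = 0. Yes.

Yes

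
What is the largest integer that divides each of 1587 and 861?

3

Euclid: 1587 = 1·861 + 726; 861 = 1·726 + 135; 726 = 5·135 + 51; 135 = 2·51 + 33; 51 = 1·33 + 18; 33 = 1·18 + 15; 18 = 1·15 + 3; 15 = 5·3 + 0. Last nonzero remainder: 3.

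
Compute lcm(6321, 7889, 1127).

lcm(6321, 7889) = 6321·7889/gcd = 49866369/49 = 1017681
lcm(1017681, 1127) = 1017681·1127/gcd = 1146926487/1127 = 1017681

1017681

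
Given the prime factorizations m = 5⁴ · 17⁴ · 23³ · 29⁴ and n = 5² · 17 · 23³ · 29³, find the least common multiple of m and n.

449211848219354375

max exponent per prime: 5⁴ · 17⁴ · 23³ · 29⁴ = 449211848219354375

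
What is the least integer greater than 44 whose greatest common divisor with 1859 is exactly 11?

55

1859 = 11·169. Any a with gcd(a, 1859) = 11 is a multiple of 11, say 11s, with s coprime to 169.
Need s > 44/11, so s ≥ 5. First s ≥ 5 with gcd(s, 169) = 1 is s = 5. Thus a = 11·5 = 55.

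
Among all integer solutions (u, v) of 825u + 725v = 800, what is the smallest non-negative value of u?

8

gcd(825, 725) = 25 (Euclid: 825 = 1·725 + 100; 725 = 7·100 + 25; 100 = 4·25 + 0), and 25 | 800.
Extended Euclid: 825·(-7) + 725·(8) = 25. Scale by 32: u₀ = -224.
General solution u = u₀ + 29t; reducing mod 29 gives u = 8 (and v = -8).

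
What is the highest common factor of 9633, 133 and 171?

19

9633 = 3 · 13² · 19; 133 = 7 · 19; 171 = 3² · 19
gcd takes min exponent of each prime: 19 = 19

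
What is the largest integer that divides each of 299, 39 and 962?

13

299 = 13 · 23; 39 = 3 · 13; 962 = 2 · 13 · 37
gcd takes min exponent of each prime: 13 = 13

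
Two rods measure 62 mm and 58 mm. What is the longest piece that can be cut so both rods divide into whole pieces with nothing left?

2

62 = 2 · 31
58 = 2 · 29
Common: 2 = 2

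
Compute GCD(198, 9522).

18

Euclid: 9522 = 48·198 + 18; 198 = 11·18 + 0. Last nonzero remainder: 18.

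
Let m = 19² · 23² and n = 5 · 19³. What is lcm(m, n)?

max exponent per prime: 5 · 19³ · 23² = 18142055

18142055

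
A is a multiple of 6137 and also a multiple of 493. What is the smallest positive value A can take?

177973

gcd first: 6137 = 12·493 + 221; 493 = 2·221 + 51; 221 = 4·51 + 17; 51 = 3·17 + 0 → gcd = 17
lcm = 6137·493/gcd = 3025541/17 = 177973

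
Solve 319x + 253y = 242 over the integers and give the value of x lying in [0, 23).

19

Euclid: 319 = 1·253 + 66; 253 = 3·66 + 55; 66 = 1·55 + 11; 55 = 5·11 + 0 → gcd = 11; 242 = 11·22.
Back-substitution yields 319·(4) + 253·(-5) = 11, so one solution is x = 4·22 = 88, y = -5·22 = -110.
Solutions in x differ by 253/11 = 23; the one in [0, 23) is 88 mod 23 = 19.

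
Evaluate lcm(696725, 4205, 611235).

lcm(696725, 4205) = 696725·4205/gcd = 2929728625/145 = 20205025
lcm(20205025, 611235) = 20205025·611235/gcd = 12350018455875/5 = 2470003691175

2470003691175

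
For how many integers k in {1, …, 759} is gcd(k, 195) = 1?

Prime factors of 195: 3, 5, 13. Count integers ≤ 759 divisible by none of them.
By inclusion–exclusion: 759 − ⌊759/3⌋ − ⌊759/5⌋ − ⌊759/13⌋ + ⌊759/15⌋ + ⌊759/39⌋ + ⌊759/65⌋ − ⌊759/195⌋ = 374.

374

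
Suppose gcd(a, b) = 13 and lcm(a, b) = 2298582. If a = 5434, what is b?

5499

a·b = gcd·lcm = 13·2298582 = 29881566, so b = 29881566/5434 = 5499.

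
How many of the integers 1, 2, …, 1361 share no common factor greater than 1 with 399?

Prime factors of 399: 3, 7, 19. Count integers ≤ 1361 divisible by none of them.
By inclusion–exclusion: 1361 − ⌊1361/3⌋ − ⌊1361/7⌋ − ⌊1361/19⌋ + ⌊1361/21⌋ + ⌊1361/57⌋ + ⌊1361/133⌋ − ⌊1361/399⌋ = 737.

737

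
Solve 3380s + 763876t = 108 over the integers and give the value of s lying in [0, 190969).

gcd(3380, 763876) = 4 (Euclid: 763876 = 225·3380 + 3376; 3380 = 1·3376 + 4; 3376 = 844·4 + 0), and 4 | 108.
Extended Euclid: 3380·(226) + 763876·(-1) = 4. Scale by 27: s₀ = 6102.
General solution s = s₀ + 190969k; reducing mod 190969 gives s = 6102 (and t = -27).

6102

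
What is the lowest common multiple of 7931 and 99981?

113278473

7931 = 7 · 11 · 103; 99981 = 3³ · 7 · 23²
max exponents: 3³ · 7 · 11 · 23² · 103 = 113278473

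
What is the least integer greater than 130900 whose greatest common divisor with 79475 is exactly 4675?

135575

gcd(t, 79475) = 4675 forces 4675 | t; write t = 4675s. Then gcd(4675s, 4675·17) = 4675·gcd(s, 17), so need gcd(s, 17) = 1.
4675s > 130900 gives s ≥ 29. The least s ≥ 29 coprime to 17 is 29, so t = 4675·29 = 135575.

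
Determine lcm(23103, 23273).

gcd first: 23273 = 1·23103 + 170; 23103 = 135·170 + 153; 170 = 1·153 + 17; 153 = 9·17 + 0 → gcd = 17
lcm = 23103·23273/gcd = 537676119/17 = 31628007

31628007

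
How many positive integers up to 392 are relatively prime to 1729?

293

1729 = 7·13·19. Inclusion–exclusion on these primes:
392 − ⌊392/7⌋ − ⌊392/13⌋ − ⌊392/19⌋ + ⌊392/91⌋ + ⌊392/133⌋ + ⌊392/247⌋ − ⌊392/1729⌋ = 293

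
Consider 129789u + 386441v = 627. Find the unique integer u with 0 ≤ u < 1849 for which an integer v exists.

661

gcd(129789, 386441) = 209 (Euclid: 386441 = 2·129789 + 126863; 129789 = 1·126863 + 2926; 126863 = 43·2926 + 1045; 2926 = 2·1045 + 836; 1045 = 1·836 + 209; 836 = 4·209 + 0), and 209 | 627.
Extended Euclid: 129789·(-396) + 386441·(133) = 209. Scale by 3: u₀ = -1188.
General solution u = u₀ + 1849t; reducing mod 1849 gives u = 661 (and v = -222).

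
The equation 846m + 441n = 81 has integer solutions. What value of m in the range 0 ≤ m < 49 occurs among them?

gcd(846, 441) = 9 (Euclid: 846 = 1·441 + 405; 441 = 1·405 + 36; 405 = 11·36 + 9; 36 = 4·9 + 0), and 9 | 81.
Extended Euclid: 846·(12) + 441·(-23) = 9. Scale by 9: m₀ = 108.
General solution m = m₀ + 49t; reducing mod 49 gives m = 10 (and n = -19).

10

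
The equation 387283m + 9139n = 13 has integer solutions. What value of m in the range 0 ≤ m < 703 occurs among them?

512

Reduce mod 9139: 387283m ≡ 13 (mod 9139). With g = gcd(387283, 9139) = 13 dividing 13, divide through: 29791m ≡ 1 (mod 703).
Since gcd(29791, 703) = 1, m ≡ 1·(29791)⁻¹ ≡ 512 (mod 703). Smallest non-negative: 512.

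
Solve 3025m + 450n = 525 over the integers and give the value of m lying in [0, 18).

gcd(3025, 450) = 25 (Euclid: 3025 = 6·450 + 325; 450 = 1·325 + 125; 325 = 2·125 + 75; 125 = 1·75 + 50; 75 = 1·50 + 25; 50 = 2·25 + 0), and 25 | 525.
Extended Euclid: 3025·(7) + 450·(-47) = 25. Scale by 21: m₀ = 147.
General solution m = m₀ + 18t; reducing mod 18 gives m = 3 (and n = -19).

3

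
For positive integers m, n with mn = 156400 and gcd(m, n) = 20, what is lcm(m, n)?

7820

Since gcd(m,n)·lcm(m,n) = mn, lcm = 156400/20 = 7820.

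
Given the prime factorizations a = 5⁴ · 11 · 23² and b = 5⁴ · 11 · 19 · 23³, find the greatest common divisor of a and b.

3636875

min exponent per shared prime: 5⁴ · 11 · 23² = 3636875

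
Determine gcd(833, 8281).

49

Euclid: 8281 = 9·833 + 784; 833 = 1·784 + 49; 784 = 16·49 + 0. Last nonzero remainder: 49.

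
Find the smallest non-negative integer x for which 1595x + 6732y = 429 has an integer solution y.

435

Reduce mod 6732: 1595x ≡ 429 (mod 6732). With g = gcd(1595, 6732) = 11 dividing 429, divide through: 145x ≡ 39 (mod 612).
Since gcd(145, 612) = 1, x ≡ 39·(145)⁻¹ ≡ 435 (mod 612). Smallest non-negative: 435.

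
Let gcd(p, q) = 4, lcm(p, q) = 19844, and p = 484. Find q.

p·q = gcd·lcm = 4·19844 = 79376, so q = 79376/484 = 164.

164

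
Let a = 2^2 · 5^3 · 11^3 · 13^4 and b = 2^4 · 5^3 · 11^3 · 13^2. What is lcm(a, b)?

max exponent per prime: 2^4 · 5^3 · 11^3 · 13^4 = 76029382000

76029382000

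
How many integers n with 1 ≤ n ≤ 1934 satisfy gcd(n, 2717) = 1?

Prime factors of 2717: 11, 13, 19. Count integers ≤ 1934 divisible by none of them.
By inclusion–exclusion: 1934 − ⌊1934/11⌋ − ⌊1934/13⌋ − ⌊1934/19⌋ + ⌊1934/143⌋ + ⌊1934/209⌋ + ⌊1934/247⌋ − ⌊1934/2717⌋ = 1539.

1539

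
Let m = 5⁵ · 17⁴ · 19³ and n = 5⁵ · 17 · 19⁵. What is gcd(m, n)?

min exponent per shared prime: 5⁵ · 17 · 19³ = 364384375

364384375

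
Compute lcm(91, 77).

1001

gcd first: 91 = 1·77 + 14; 77 = 5·14 + 7; 14 = 2·7 + 0 → gcd = 7
lcm = 91·77/gcd = 7007/7 = 1001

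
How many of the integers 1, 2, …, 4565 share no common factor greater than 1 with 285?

2307

285 = 3·5·19. Inclusion–exclusion on these primes:
4565 − ⌊4565/3⌋ − ⌊4565/5⌋ − ⌊4565/19⌋ + ⌊4565/15⌋ + ⌊4565/57⌋ + ⌊4565/95⌋ − ⌊4565/285⌋ = 2307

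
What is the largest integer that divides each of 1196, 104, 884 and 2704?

52

gcd(1196, 104): 1196 = 11·104 + 52; 104 = 2·52 + 0 → 52
gcd(52, 884): 884 = 17·52 + 0 → 52
gcd(52, 2704): 2704 = 52·52 + 0 → 52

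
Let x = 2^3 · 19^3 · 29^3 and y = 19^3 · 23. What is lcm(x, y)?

30780283784

max exponent per prime: 2^3 · 19^3 · 23 · 29^3 = 30780283784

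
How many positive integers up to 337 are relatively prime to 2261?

258

2261 = 7·17·19. Inclusion–exclusion on these primes:
337 − ⌊337/7⌋ − ⌊337/17⌋ − ⌊337/19⌋ + ⌊337/119⌋ + ⌊337/133⌋ + ⌊337/323⌋ − ⌊337/2261⌋ = 258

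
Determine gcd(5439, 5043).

Euclid: 5439 = 1·5043 + 396; 5043 = 12·396 + 291; 396 = 1·291 + 105; 291 = 2·105 + 81; 105 = 1·81 + 24; 81 = 3·24 + 9; 24 = 2·9 + 6; 9 = 1·6 + 3; 6 = 2·3 + 0. Last nonzero remainder: 3.

3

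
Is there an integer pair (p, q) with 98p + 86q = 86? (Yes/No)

gcd(98, 86): 98 = 1·86 + 12; 86 = 7·12 + 2; 12 = 6·2 + 0 → 2
2 divides 86, so a solution exists.

Yes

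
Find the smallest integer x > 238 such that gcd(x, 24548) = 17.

255

Multiples of 17 above 238: 17·15, 17·16, … . Need the cofactor coprime to 24548/17 = 1444.
Checking s = 15, 16, … the first with gcd(s, 1444) = 1 is s = 15, giving 255.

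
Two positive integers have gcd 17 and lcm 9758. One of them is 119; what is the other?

1394

Using pq = gcd(p,q)·lcm(p,q) = 17·9758 = 165886, we get q = 165886/119 = 1394.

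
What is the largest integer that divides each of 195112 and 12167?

195112 = 2³ · 29³
12167 = 23³
Common: 1 = 1

1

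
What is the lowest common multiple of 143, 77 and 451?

143 = 11 · 13; 77 = 7 · 11; 451 = 11 · 41
lcm takes max exponent of each prime: 7 · 11 · 13 · 41 = 41041

41041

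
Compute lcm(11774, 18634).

gcd first: 18634 = 1·11774 + 6860; 11774 = 1·6860 + 4914; 6860 = 1·4914 + 1946; 4914 = 2·1946 + 1022; 1946 = 1·1022 + 924; 1022 = 1·924 + 98; 924 = 9·98 + 42; 98 = 2·42 + 14; 42 = 3·14 + 0 → gcd = 14
lcm = 11774·18634/gcd = 219396716/14 = 15671194

15671194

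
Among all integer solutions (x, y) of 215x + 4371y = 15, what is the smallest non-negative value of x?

2643

gcd(215, 4371) = 1 (Euclid: 4371 = 20·215 + 71; 215 = 3·71 + 2; 71 = 35·2 + 1; 2 = 2·1 + 0), and 1 | 15.
Extended Euclid: 215·(-2155) + 4371·(106) = 1. Scale by 15: x₀ = -32325.
General solution x = x₀ + 4371t; reducing mod 4371 gives x = 2643 (and y = -130).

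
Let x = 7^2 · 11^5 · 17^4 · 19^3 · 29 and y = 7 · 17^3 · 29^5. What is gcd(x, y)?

997339

min exponent per shared prime: 7 · 17^3 · 29 = 997339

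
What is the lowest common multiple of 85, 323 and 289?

lcm(85, 323) = 85·323/gcd = 27455/17 = 1615
lcm(1615, 289) = 1615·289/gcd = 466735/17 = 27455

27455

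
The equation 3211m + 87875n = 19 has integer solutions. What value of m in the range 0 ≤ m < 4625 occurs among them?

3804

Reduce mod 87875: 3211m ≡ 19 (mod 87875). With g = gcd(3211, 87875) = 19 dividing 19, divide through: 169m ≡ 1 (mod 4625).
Since gcd(169, 4625) = 1, m ≡ 1·(169)⁻¹ ≡ 3804 (mod 4625). Smallest non-negative: 3804.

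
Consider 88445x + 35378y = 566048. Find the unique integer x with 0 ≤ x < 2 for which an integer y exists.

gcd(88445, 35378) = 17689 (Euclid: 88445 = 2·35378 + 17689; 35378 = 2·17689 + 0), and 17689 | 566048.
Extended Euclid: 88445·(1) + 35378·(-2) = 17689. Scale by 32: x₀ = 32.
General solution x = x₀ + 2t; reducing mod 2 gives x = 0 (and y = 16).

0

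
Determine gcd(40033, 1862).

Euclid: 40033 = 21·1862 + 931; 1862 = 2·931 + 0. Last nonzero remainder: 931.

931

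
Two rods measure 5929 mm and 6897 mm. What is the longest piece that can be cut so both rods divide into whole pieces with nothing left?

121

Euclid: 6897 = 1·5929 + 968; 5929 = 6·968 + 121; 968 = 8·121 + 0. Last nonzero remainder: 121.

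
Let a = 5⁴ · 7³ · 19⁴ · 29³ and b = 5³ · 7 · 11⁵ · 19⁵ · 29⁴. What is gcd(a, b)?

2781099010375

min exponent per shared prime: 5³ · 7 · 19⁴ · 29³ = 2781099010375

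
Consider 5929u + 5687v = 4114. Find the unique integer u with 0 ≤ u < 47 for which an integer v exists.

17

Reduce mod 5687: 5929u ≡ 4114 (mod 5687). With g = gcd(5929, 5687) = 121 dividing 4114, divide through: 49u ≡ 34 (mod 47).
Since gcd(49, 47) = 1, u ≡ 34·(49)⁻¹ ≡ 17 (mod 47). Smallest non-negative: 17.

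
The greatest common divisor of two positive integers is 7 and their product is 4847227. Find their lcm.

For any two positive integers, gcd × lcm equals their product. Hence lcm = 4847227 / 7 = 692461.

692461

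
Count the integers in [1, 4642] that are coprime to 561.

2647

Prime factors of 561: 3, 11, 17. Count integers ≤ 4642 divisible by none of them.
By inclusion–exclusion: 4642 − ⌊4642/3⌋ − ⌊4642/11⌋ − ⌊4642/17⌋ + ⌊4642/33⌋ + ⌊4642/51⌋ + ⌊4642/187⌋ − ⌊4642/561⌋ = 2647.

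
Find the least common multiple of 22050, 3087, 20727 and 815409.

22050 = 2 · 3² · 5² · 7²; 3087 = 3² · 7³; 20727 = 3² · 7² · 47; 815409 = 3² · 7² · 43²
lcm takes max exponent of each prime: 2 · 3² · 5² · 7³ · 43² · 47 = 13413478050

13413478050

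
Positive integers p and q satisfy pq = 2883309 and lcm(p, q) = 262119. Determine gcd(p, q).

11

gcd·lcm = product, so gcd = 2883309/262119 = 11.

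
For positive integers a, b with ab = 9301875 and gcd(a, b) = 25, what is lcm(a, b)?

Since gcd(a,b)·lcm(a,b) = ab, lcm = 9301875/25 = 372075.

372075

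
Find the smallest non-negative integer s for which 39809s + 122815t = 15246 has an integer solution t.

59

Euclid: 122815 = 3·39809 + 3388; 39809 = 11·3388 + 2541; 3388 = 1·2541 + 847; 2541 = 3·847 + 0 → gcd = 847; 15246 = 847·18.
Back-substitution yields 39809·(-37) + 122815·(12) = 847, so one solution is s = -37·18 = -666, t = 12·18 = 216.
Solutions in s differ by 122815/847 = 145; the one in [0, 145) is -666 mod 145 = 59.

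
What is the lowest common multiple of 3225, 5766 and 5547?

266533350

3225 = 3 · 5² · 43; 5766 = 2 · 3 · 31²; 5547 = 3 · 43²
lcm takes max exponent of each prime: 2 · 3 · 5² · 31² · 43² = 266533350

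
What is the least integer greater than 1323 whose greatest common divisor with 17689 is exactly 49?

1372

Multiples of 49 above 1323: 49·28, 49·29, … . Need the cofactor coprime to 17689/49 = 361.
Checking s = 28, 29, … the first with gcd(s, 361) = 1 is s = 28, giving 1372.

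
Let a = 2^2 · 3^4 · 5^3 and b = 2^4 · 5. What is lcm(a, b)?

162000

max exponent per prime: 2^4 · 3^4 · 5^3 = 162000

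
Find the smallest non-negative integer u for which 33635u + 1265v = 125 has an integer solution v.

gcd(33635, 1265) = 5 (Euclid: 33635 = 26·1265 + 745; 1265 = 1·745 + 520; 745 = 1·520 + 225; 520 = 2·225 + 70; 225 = 3·70 + 15; 70 = 4·15 + 10; 15 = 1·10 + 5; 10 = 2·5 + 0), and 5 | 125.
Extended Euclid: 33635·(90) + 1265·(-2393) = 5. Scale by 25: u₀ = 2250.
General solution u = u₀ + 253t; reducing mod 253 gives u = 226 (and v = -6009).

226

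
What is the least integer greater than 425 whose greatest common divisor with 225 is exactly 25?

475

gcd(m, 225) = 25 forces 25 | m; write m = 25s. Then gcd(25s, 25·9) = 25·gcd(s, 9), so need gcd(s, 9) = 1.
25s > 425 gives s ≥ 18. The least s ≥ 18 coprime to 9 is 19, so m = 25·19 = 475.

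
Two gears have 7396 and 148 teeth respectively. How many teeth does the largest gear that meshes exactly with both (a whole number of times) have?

7396 = 2² · 43²
148 = 2² · 37
Common: 2² = 4

4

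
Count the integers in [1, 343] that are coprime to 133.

133 = 7·19. Inclusion–exclusion on these primes:
343 − ⌊343/7⌋ − ⌊343/19⌋ + ⌊343/133⌋ = 278

278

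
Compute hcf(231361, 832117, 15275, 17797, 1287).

231361 = 13² · 37²; 832117 = 11² · 13 · 23²; 15275 = 5² · 13 · 47; 17797 = 13 · 37²; 1287 = 3² · 11 · 13
gcd takes min exponent of each prime: 13 = 13

13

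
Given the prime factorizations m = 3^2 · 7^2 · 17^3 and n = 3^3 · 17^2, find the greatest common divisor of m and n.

2601

min exponent per shared prime: 3^2 · 17^2 = 2601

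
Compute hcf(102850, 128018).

242

102850 = 2 · 5² · 11² · 17
128018 = 2 · 11² · 23²
Common: 2 · 11² = 242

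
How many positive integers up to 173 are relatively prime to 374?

74

Prime factors of 374: 2, 11, 17. Count integers ≤ 173 divisible by none of them.
By inclusion–exclusion: 173 − ⌊173/2⌋ − ⌊173/11⌋ − ⌊173/17⌋ + ⌊173/22⌋ + ⌊173/34⌋ + ⌊173/187⌋ − ⌊173/374⌋ = 74.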